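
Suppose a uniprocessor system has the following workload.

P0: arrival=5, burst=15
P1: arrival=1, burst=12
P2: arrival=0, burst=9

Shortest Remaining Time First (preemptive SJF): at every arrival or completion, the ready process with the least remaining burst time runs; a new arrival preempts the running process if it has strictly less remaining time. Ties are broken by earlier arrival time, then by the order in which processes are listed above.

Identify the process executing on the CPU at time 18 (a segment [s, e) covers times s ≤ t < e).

Timeline: | P2 0-9 | P1 9-21 | P0 21-36 |
Completion: P0=36  P1=21  P2=9
Turnaround (C−A): P0=31  P1=20  P2=9

P1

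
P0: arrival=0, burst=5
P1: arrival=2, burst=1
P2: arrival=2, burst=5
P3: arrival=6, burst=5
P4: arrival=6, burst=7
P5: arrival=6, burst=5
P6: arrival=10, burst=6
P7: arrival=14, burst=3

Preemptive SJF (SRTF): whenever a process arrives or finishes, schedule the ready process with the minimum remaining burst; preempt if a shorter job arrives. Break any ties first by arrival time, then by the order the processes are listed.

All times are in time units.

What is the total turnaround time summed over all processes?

100

Timeline: | P0 0-2 | P1 2-3 | P0 3-6 | P2 6-11 | P3 11-16 | P7 16-19 | P5 19-24 | P6 24-30 | P4 30-37 |
Completion: P0=6  P1=3  P2=11  P3=16  P4=37  P5=24  P6=30  P7=19
Turnaround = completion − arrival: P0=6, P1=1, P2=9, P3=10, P4=31, P5=18, P6=20, P7=5
Total turnaround = 6 + 1 + 9 + 10 + 31 + 18 + 20 + 5 = 100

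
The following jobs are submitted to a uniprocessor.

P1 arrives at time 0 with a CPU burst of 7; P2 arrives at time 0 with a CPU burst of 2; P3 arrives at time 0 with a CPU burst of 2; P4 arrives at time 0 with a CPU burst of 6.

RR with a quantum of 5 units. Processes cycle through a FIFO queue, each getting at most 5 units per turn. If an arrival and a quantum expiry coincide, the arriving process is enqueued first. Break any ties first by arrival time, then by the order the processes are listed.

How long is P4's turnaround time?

17

Timeline: | P1 0-5 | P2 5-7 | P3 7-9 | P4 9-14 | P1 14-16 | P4 16-17 |
Completion: P1=16  P2=7  P3=9  P4=17
Turnaround (C−A): P1=16  P2=7  P3=9  P4=17
Turnaround(P4) = completion − arrival = 17 − 0 = 17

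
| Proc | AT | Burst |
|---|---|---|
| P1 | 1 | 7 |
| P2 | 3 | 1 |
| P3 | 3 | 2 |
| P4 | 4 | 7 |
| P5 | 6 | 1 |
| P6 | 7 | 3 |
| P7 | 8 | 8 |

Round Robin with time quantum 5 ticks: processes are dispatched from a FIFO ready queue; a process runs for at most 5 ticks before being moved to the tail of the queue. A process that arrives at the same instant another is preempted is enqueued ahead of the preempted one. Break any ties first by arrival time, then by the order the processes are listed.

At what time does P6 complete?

Gantt: | idle 0-1 | P1 1-6 | P2 6-7 | P3 7-9 | P4 9-14 | P5 14-15 | P1 15-17 | P6 17-20 | P7 20-25 | P4 25-27 | P7 27-30 |
Completion: P1=17  P2=7  P3=9  P4=27  P5=15  P6=20  P7=30

20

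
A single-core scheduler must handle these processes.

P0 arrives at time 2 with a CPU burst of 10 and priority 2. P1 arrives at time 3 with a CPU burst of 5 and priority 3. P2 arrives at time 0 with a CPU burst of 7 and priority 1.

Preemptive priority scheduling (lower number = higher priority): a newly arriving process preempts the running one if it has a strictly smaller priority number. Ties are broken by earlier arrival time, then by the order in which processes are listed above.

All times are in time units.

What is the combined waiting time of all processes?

Gantt: | P2 0-7 | P0 7-17 | P1 17-22 |
Completion: P0=17  P1=22  P2=7
Waiting = turnaround − burst: P0=5, P1=14, P2=0
Total waiting = 5 + 14 + 0 = 19

19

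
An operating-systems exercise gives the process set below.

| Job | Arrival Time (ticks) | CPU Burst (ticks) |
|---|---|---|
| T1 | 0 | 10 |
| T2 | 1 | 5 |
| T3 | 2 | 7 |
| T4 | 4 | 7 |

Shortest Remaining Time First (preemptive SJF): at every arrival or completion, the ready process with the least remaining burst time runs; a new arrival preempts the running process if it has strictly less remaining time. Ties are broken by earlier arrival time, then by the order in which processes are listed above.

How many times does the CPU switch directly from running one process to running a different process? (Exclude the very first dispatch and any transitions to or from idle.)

Gantt: | T1 0-1 | T2 1-6 | T3 6-13 | T4 13-20 | T1 20-29 |
Completion: T1=29  T2=6  T3=13  T4=20
Turnaround (C−A): T1=29  T2=5  T3=11  T4=16

4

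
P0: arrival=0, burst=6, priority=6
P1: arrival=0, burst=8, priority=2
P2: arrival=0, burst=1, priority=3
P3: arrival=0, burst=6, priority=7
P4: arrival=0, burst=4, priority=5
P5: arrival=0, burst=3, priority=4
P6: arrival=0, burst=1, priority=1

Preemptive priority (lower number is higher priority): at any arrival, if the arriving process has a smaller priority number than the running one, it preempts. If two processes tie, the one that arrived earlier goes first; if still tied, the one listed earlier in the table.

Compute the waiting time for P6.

Schedule: | P6 0-1 | P1 1-9 | P2 9-10 | P5 10-13 | P4 13-17 | P0 17-23 | P3 23-29 |
Completion: P0=23  P1=9  P2=10  P3=29  P4=17  P5=13  P6=1
Turnaround (C−A): P0=23  P1=9  P2=10  P3=29  P4=17  P5=13  P6=1
Waiting(P6) = turnaround − burst = 1 − 1 = 0

0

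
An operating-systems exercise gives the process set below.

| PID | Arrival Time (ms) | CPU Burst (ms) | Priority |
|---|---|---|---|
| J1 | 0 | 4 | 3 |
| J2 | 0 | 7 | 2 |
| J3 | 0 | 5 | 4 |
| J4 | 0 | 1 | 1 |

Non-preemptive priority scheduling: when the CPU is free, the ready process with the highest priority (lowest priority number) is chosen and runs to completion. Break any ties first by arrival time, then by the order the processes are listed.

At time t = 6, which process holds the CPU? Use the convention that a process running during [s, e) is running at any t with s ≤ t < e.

Timeline: | J4 0-1 | J2 1-8 | J1 8-12 | J3 12-17 |
Completion: J1=12  J2=8  J3=17  J4=1
Turnaround (C−A): J1=12  J2=8  J3=17  J4=1

J2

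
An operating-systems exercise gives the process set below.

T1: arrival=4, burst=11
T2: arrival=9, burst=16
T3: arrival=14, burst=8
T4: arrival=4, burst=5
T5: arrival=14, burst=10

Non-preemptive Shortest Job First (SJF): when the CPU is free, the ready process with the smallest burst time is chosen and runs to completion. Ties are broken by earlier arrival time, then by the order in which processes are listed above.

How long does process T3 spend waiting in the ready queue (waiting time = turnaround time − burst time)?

Gantt: | idle 0-4 | T4 4-9 | T1 9-20 | T3 20-28 | T5 28-38 | T2 38-54 |
Completion: T1=20  T2=54  T3=28  T4=9  T5=38
Waiting(T3) = turnaround − burst = 14 − 8 = 6

6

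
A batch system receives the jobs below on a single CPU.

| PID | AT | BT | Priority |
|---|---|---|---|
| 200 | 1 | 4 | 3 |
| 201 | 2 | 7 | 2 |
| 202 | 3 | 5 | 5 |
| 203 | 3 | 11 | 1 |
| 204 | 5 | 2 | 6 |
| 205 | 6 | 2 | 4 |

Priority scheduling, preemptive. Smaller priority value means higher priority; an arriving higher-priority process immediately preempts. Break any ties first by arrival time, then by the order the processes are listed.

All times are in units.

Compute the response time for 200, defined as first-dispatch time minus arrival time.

0

Timeline: | idle 0-1 | 200 1-2 | 201 2-3 | 203 3-14 | 201 14-20 | 200 20-23 | 205 23-25 | 202 25-30 | 204 30-32 |
Completion: 200=23  201=20  202=30  203=14  204=32  205=25
Turnaround (C−A): 200=22  201=18  202=27  203=11  204=27  205=19
Response(200) = first start − arrival = 1 − 1 = 0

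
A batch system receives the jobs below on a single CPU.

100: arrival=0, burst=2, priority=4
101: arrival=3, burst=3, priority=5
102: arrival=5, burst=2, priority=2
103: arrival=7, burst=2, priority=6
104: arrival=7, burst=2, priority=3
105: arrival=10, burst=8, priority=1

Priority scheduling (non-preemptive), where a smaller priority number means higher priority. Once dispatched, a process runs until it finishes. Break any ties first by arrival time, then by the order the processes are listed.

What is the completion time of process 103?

20

Gantt: | 100 0-2 | idle 2-3 | 101 3-6 | 102 6-8 | 104 8-10 | 105 10-18 | 103 18-20 |
Completion: 100=2  101=6  102=8  103=20  104=10  105=18
Turnaround (C−A): 100=2  101=3  102=3  103=13  104=3  105=8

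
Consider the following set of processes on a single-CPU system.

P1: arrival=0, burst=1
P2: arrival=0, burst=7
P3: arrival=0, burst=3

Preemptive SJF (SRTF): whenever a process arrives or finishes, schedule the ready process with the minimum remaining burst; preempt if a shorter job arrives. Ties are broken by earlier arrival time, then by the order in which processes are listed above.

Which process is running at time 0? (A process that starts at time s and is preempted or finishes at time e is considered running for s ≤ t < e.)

Timeline: | P1 0-1 | P3 1-4 | P2 4-11 |
Completion: P1=1  P2=11  P3=4
Turnaround (C−A): P1=1  P2=11  P3=4

P1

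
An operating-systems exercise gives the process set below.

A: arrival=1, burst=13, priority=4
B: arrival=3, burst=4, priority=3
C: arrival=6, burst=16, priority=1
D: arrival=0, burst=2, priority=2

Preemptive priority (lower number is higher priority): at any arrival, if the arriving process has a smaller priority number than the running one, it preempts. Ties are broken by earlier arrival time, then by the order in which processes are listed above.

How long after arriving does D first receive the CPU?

Timeline: | D 0-2 | A 2-3 | B 3-6 | C 6-22 | B 22-23 | A 23-35 |
Completion: A=35  B=23  C=22  D=2
Response(D) = first start − arrival = 0 − 0 = 0

0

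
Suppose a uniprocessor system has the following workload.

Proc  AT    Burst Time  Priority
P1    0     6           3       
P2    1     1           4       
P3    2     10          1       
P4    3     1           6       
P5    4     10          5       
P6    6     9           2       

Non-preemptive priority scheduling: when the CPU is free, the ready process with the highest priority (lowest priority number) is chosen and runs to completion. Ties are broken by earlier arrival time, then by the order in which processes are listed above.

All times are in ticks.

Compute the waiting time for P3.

4

Timeline: | P1 0-6 | P3 6-16 | P6 16-25 | P2 25-26 | P5 26-36 | P4 36-37 |
Completion: P1=6  P2=26  P3=16  P4=37  P5=36  P6=25
Waiting(P3) = turnaround − burst = 14 − 10 = 4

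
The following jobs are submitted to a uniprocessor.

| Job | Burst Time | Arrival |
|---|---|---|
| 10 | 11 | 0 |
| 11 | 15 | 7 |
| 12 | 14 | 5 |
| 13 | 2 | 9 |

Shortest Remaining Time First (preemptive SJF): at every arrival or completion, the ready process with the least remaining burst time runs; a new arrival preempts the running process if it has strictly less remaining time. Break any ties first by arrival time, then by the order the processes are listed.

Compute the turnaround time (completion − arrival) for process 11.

Timeline: | 10 0-11 | 13 11-13 | 12 13-27 | 11 27-42 |
Completion: 10=11  11=42  12=27  13=13
Turnaround (C−A): 10=11  11=35  12=22  13=4
Turnaround(11) = completion − arrival = 42 − 7 = 35

35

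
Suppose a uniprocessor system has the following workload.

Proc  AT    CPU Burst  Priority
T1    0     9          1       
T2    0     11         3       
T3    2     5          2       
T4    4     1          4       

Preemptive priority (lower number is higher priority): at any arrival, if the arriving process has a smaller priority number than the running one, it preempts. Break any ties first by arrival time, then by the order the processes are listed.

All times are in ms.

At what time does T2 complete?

Gantt: | T1 0-9 | T3 9-14 | T2 14-25 | T4 25-26 |
Completion: T1=9  T2=25  T3=14  T4=26

25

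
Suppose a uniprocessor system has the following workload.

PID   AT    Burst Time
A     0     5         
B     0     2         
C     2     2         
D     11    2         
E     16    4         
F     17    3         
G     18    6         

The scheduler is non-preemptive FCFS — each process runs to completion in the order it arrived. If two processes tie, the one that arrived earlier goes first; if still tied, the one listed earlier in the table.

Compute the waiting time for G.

5

Timeline: | A 0-5 | B 5-7 | C 7-9 | idle 9-11 | D 11-13 | idle 13-16 | E 16-20 | F 20-23 | G 23-29 |
Completion: A=5  B=7  C=9  D=13  E=20  F=23  G=29
Waiting(G) = turnaround − burst = 11 − 6 = 5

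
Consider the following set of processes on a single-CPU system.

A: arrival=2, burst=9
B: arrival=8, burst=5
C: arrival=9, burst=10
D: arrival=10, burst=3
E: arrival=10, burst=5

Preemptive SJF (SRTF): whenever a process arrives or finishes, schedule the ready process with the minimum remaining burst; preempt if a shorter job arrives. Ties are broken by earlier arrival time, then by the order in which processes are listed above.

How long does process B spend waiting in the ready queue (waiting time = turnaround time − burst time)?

6

Gantt: | idle 0-2 | A 2-11 | D 11-14 | B 14-19 | E 19-24 | C 24-34 |
Completion: A=11  B=19  C=34  D=14  E=24
Turnaround (C−A): A=9  B=11  C=25  D=4  E=14
Waiting(B) = turnaround − burst = 11 − 5 = 6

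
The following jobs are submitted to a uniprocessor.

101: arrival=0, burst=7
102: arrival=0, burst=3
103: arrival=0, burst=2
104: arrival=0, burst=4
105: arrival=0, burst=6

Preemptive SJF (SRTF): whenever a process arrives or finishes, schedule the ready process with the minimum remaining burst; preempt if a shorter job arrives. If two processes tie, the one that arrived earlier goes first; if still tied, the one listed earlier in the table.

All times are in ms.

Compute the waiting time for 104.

Timeline: | 103 0-2 | 102 2-5 | 104 5-9 | 105 9-15 | 101 15-22 |
Completion: 101=22  102=5  103=2  104=9  105=15
Waiting(104) = turnaround − burst = 9 − 4 = 5

5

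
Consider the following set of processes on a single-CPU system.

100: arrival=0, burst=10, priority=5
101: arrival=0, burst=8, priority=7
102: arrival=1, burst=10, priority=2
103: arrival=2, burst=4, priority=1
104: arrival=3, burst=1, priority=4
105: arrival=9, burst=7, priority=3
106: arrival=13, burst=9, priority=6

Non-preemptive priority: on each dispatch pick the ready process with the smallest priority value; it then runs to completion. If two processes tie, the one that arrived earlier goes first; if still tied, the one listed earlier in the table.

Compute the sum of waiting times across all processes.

Timeline: | 100 0-10 | 103 10-14 | 102 14-24 | 105 24-31 | 104 31-32 | 106 32-41 | 101 41-49 |
Completion: 100=10  101=49  102=24  103=14  104=32  105=31  106=41
Waiting = turnaround − burst: 100=0, 101=41, 102=13, 103=8, 104=28, 105=15, 106=19
Total waiting = 0 + 41 + 13 + 8 + 28 + 15 + 19 = 124

124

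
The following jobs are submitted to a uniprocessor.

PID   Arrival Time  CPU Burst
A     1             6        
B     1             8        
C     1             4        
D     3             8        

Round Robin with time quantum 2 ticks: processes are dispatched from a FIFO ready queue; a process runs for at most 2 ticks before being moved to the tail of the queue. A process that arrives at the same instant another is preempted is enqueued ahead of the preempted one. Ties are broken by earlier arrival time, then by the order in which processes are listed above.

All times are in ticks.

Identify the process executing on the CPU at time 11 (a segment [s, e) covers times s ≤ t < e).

Schedule: | idle 0-1 | A 1-3 | B 3-5 | C 5-7 | D 7-9 | A 9-11 | B 11-13 | C 13-15 | D 15-17 | A 17-19 | B 19-21 | D 21-23 | B 23-25 | D 25-27 |
Completion: A=19  B=25  C=15  D=27

B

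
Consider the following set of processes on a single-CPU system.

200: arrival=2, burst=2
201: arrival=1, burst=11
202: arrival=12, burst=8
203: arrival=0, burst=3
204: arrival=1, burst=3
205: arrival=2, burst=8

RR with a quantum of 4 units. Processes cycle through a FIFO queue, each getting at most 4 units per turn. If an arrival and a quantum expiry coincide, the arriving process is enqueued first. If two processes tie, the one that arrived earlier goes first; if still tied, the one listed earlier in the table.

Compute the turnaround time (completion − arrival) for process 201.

30

Timeline: | 203 0-3 | 201 3-7 | 204 7-10 | 200 10-12 | 205 12-16 | 201 16-20 | 202 20-24 | 205 24-28 | 201 28-31 | 202 31-35 |
Completion: 200=12  201=31  202=35  203=3  204=10  205=28
Turnaround (C−A): 200=10  201=30  202=23  203=3  204=9  205=26
Turnaround(201) = completion − arrival = 31 − 1 = 30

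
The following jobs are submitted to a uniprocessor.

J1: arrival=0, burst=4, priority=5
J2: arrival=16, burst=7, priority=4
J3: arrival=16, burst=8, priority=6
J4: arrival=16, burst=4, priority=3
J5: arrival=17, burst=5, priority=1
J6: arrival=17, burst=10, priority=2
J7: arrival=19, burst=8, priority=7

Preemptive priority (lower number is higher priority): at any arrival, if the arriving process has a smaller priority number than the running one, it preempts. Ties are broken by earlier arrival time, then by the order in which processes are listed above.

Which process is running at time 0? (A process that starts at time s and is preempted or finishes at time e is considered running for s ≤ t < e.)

Schedule: | J1 0-4 | idle 4-16 | J4 16-17 | J5 17-22 | J6 22-32 | J4 32-35 | J2 35-42 | J3 42-50 | J7 50-58 |
Completion: J1=4  J2=42  J3=50  J4=35  J5=22  J6=32  J7=58
Turnaround (C−A): J1=4  J2=26  J3=34  J4=19  J5=5  J6=15  J7=39

J1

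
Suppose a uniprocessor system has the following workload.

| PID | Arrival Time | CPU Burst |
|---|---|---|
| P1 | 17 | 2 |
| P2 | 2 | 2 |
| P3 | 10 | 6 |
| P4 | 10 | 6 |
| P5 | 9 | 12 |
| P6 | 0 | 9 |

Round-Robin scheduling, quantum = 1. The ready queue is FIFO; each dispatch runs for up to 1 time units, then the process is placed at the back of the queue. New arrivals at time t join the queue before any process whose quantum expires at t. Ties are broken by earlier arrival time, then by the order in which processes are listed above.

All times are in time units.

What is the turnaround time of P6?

15

Gantt: | P6 0-2 | P2 2-3 | P6 3-4 | P2 4-5 | P6 5-9 | P5 9-10 | P6 10-11 | P3 11-12 | P4 12-13 | P5 13-14 | P6 14-15 | P3 15-16 | P4 16-17 | P5 17-18 | P3 18-19 | P1 19-20 | P4 20-21 | P5 21-22 | P3 22-23 | P1 23-24 | P4 24-25 | P5 25-26 | P3 26-27 | P4 27-28 | P5 28-29 | P3 29-30 | P4 30-31 | P5 31-37 |
Completion: P1=24  P2=5  P3=30  P4=31  P5=37  P6=15
Turnaround (C−A): P1=7  P2=3  P3=20  P4=21  P5=28  P6=15
Turnaround(P6) = completion − arrival = 15 − 0 = 15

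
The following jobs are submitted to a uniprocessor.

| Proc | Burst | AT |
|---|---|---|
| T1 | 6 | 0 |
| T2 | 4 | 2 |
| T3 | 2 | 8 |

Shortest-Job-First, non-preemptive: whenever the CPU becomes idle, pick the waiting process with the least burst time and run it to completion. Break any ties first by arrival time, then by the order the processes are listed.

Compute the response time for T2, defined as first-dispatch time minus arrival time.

4

Schedule: | T1 0-6 | T2 6-10 | T3 10-12 |
Completion: T1=6  T2=10  T3=12
Response(T2) = first start − arrival = 6 − 2 = 4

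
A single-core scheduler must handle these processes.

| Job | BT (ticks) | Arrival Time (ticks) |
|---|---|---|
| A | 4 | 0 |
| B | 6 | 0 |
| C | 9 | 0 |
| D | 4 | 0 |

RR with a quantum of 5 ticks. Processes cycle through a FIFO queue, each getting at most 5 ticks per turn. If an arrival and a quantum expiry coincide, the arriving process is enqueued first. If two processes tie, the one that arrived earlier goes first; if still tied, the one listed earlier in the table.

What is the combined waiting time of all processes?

Gantt: | A 0-4 | B 4-9 | C 9-14 | D 14-18 | B 18-19 | C 19-23 |
Completion: A=4  B=19  C=23  D=18
Turnaround (C−A): A=4  B=19  C=23  D=18
Waiting = turnaround − burst: A=0, B=13, C=14, D=14
Total waiting = 0 + 13 + 14 + 14 = 41

41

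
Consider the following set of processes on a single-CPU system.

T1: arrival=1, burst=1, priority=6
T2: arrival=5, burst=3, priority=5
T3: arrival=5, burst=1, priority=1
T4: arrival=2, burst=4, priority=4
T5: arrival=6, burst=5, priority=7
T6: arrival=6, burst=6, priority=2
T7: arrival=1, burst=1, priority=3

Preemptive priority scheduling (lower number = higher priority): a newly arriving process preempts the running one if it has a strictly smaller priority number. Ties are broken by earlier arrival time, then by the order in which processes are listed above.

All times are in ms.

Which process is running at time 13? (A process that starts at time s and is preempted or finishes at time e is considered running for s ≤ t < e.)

Gantt: | idle 0-1 | T7 1-2 | T4 2-5 | T3 5-6 | T6 6-12 | T4 12-13 | T2 13-16 | T1 16-17 | T5 17-22 |
Completion: T1=17  T2=16  T3=6  T4=13  T5=22  T6=12  T7=2

T2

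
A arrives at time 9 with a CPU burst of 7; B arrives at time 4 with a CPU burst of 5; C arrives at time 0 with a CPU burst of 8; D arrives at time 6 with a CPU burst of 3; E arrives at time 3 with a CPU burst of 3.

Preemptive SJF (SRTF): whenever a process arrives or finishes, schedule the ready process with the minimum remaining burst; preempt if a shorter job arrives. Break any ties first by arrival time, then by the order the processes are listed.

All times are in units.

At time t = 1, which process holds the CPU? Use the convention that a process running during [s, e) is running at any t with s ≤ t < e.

C

Timeline: | C 0-3 | E 3-6 | D 6-9 | C 9-14 | B 14-19 | A 19-26 |
Completion: A=26  B=19  C=14  D=9  E=6
Turnaround (C−A): A=17  B=15  C=14  D=3  E=3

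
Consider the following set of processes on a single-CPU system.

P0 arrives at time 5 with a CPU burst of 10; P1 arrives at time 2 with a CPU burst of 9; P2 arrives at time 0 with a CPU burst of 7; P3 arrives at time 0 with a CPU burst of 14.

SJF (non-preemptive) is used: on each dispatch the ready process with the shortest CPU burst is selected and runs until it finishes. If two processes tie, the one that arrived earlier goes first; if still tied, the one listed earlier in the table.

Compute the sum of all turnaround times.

Schedule: | P2 0-7 | P1 7-16 | P0 16-26 | P3 26-40 |
Completion: P0=26  P1=16  P2=7  P3=40
Turnaround (C−A): P0=21  P1=14  P2=7  P3=40
Turnaround = completion − arrival: P0=21, P1=14, P2=7, P3=40
Total turnaround = 21 + 14 + 7 + 40 = 82

82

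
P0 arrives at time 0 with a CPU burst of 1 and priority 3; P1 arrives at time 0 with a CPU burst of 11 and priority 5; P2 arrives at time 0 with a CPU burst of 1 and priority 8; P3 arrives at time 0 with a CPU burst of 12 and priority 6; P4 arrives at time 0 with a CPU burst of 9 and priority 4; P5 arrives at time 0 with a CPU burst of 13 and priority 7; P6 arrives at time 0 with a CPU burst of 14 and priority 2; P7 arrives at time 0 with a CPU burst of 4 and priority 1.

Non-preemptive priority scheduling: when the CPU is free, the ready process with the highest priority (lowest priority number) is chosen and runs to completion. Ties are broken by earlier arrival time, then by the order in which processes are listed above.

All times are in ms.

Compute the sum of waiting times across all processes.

Schedule: | P7 0-4 | P6 4-18 | P0 18-19 | P4 19-28 | P1 28-39 | P3 39-51 | P5 51-64 | P2 64-65 |
Completion: P0=19  P1=39  P2=65  P3=51  P4=28  P5=64  P6=18  P7=4
Turnaround (C−A): P0=19  P1=39  P2=65  P3=51  P4=28  P5=64  P6=18  P7=4
Waiting = turnaround − burst: P0=18, P1=28, P2=64, P3=39, P4=19, P5=51, P6=4, P7=0
Total waiting = 18 + 28 + 64 + 39 + 19 + 51 + 4 + 0 = 223

223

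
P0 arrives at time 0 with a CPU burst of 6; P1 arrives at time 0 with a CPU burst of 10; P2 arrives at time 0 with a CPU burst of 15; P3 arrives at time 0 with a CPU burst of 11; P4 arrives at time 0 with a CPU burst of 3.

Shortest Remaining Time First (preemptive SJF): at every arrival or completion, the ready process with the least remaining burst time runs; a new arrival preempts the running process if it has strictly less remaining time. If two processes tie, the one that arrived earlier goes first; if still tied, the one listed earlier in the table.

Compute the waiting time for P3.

19

Gantt: | P4 0-3 | P0 3-9 | P1 9-19 | P3 19-30 | P2 30-45 |
Completion: P0=9  P1=19  P2=45  P3=30  P4=3
Waiting(P3) = turnaround − burst = 30 − 11 = 19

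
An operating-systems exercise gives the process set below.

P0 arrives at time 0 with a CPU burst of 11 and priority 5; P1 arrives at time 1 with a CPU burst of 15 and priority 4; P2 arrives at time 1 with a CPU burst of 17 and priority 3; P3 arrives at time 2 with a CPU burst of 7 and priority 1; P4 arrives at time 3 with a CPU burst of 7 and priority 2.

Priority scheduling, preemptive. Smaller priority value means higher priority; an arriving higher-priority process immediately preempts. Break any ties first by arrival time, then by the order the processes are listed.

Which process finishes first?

Schedule: | P0 0-1 | P2 1-2 | P3 2-9 | P4 9-16 | P2 16-32 | P1 32-47 | P0 47-57 |
Completion: P0=57  P1=47  P2=32  P3=9  P4=16
Turnaround (C−A): P0=57  P1=46  P2=31  P3=7  P4=13
Finish order: P3 → P4 → P2 → P1 → P0

P3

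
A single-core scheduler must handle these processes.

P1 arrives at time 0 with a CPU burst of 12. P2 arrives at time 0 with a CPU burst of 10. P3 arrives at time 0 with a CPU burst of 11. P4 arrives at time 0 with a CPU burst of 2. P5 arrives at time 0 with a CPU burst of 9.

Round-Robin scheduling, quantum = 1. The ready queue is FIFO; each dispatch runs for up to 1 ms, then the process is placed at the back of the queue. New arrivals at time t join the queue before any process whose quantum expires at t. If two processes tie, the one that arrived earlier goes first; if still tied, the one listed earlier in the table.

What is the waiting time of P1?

32

Gantt: | P1 0-1 | P2 1-2 | P3 2-3 | P4 3-4 | P5 4-5 | P1 5-6 | P2 6-7 | P3 7-8 | P4 8-9 | P5 9-10 | P1 10-11 | P2 11-12 | P3 12-13 | P5 13-14 | P1 14-15 | P2 15-16 | P3 16-17 | P5 17-18 | P1 18-19 | P2 19-20 | P3 20-21 | P5 21-22 | P1 22-23 | P2 23-24 | P3 24-25 | P5 25-26 | P1 26-27 | P2 27-28 | P3 28-29 | P5 29-30 | P1 30-31 | P2 31-32 | P3 32-33 | P5 33-34 | P1 34-35 | P2 35-36 | P3 36-37 | P5 37-38 | P1 38-39 | P2 39-40 | P3 40-41 | P1 41-42 | P3 42-43 | P1 43-44 |
Completion: P1=44  P2=40  P3=43  P4=9  P5=38
Turnaround (C−A): P1=44  P2=40  P3=43  P4=9  P5=38
Waiting(P1) = turnaround − burst = 44 − 12 = 32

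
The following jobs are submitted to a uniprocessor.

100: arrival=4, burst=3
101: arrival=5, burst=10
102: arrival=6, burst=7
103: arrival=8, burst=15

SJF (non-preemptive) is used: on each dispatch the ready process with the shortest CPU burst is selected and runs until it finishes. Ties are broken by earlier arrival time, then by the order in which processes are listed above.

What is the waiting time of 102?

Timeline: | idle 0-4 | 100 4-7 | 102 7-14 | 101 14-24 | 103 24-39 |
Completion: 100=7  101=24  102=14  103=39
Turnaround (C−A): 100=3  101=19  102=8  103=31
Waiting(102) = turnaround − burst = 8 − 7 = 1

1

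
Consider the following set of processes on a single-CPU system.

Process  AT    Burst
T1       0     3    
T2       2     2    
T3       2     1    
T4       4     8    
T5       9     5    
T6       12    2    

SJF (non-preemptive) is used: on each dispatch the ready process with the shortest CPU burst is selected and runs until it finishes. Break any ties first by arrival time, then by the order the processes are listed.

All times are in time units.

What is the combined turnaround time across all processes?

35

Schedule: | T1 0-3 | T3 3-4 | T2 4-6 | T4 6-14 | T6 14-16 | T5 16-21 |
Completion: T1=3  T2=6  T3=4  T4=14  T5=21  T6=16
Turnaround = completion − arrival: T1=3, T2=4, T3=2, T4=10, T5=12, T6=4
Total turnaround = 3 + 4 + 2 + 10 + 12 + 4 = 35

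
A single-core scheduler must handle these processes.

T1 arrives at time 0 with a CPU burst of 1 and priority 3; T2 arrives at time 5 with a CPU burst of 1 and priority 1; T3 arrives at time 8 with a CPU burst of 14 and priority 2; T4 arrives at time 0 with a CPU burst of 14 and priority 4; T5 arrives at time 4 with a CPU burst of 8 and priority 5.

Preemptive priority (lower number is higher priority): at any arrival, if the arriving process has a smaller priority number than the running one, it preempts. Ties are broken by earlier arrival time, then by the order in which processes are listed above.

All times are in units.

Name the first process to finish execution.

Timeline: | T1 0-1 | T4 1-5 | T2 5-6 | T4 6-8 | T3 8-22 | T4 22-30 | T5 30-38 |
Completion: T1=1  T2=6  T3=22  T4=30  T5=38
Turnaround (C−A): T1=1  T2=1  T3=14  T4=30  T5=34
Finish order: T1 → T2 → T3 → T4 → T5

T1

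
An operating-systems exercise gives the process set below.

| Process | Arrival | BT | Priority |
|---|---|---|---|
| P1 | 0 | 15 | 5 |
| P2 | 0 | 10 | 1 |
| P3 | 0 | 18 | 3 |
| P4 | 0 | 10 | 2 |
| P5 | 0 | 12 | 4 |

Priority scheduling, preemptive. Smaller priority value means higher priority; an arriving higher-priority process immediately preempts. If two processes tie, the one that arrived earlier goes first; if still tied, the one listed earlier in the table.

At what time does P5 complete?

Timeline: | P2 0-10 | P4 10-20 | P3 20-38 | P5 38-50 | P1 50-65 |
Completion: P1=65  P2=10  P3=38  P4=20  P5=50
Turnaround (C−A): P1=65  P2=10  P3=38  P4=20  P5=50

50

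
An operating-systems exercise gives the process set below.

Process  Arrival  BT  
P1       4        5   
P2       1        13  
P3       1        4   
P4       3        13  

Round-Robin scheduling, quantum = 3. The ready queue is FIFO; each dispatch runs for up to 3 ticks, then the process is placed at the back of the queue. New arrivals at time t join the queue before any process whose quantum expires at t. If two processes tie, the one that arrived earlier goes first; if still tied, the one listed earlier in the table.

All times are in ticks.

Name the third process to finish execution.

P2

Schedule: | idle 0-1 | P2 1-4 | P3 4-7 | P4 7-10 | P1 10-13 | P2 13-16 | P3 16-17 | P4 17-20 | P1 20-22 | P2 22-25 | P4 25-28 | P2 28-31 | P4 31-34 | P2 34-35 | P4 35-36 |
Completion: P1=22  P2=35  P3=17  P4=36
Turnaround (C−A): P1=18  P2=34  P3=16  P4=33
Finish order: P3 → P1 → P2 → P4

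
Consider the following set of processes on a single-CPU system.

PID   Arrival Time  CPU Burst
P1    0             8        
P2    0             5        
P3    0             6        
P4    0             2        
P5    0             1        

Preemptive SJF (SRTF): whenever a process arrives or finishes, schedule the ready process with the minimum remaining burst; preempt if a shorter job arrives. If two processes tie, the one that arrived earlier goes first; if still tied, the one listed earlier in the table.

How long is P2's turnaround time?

Gantt: | P5 0-1 | P4 1-3 | P2 3-8 | P3 8-14 | P1 14-22 |
Completion: P1=22  P2=8  P3=14  P4=3  P5=1
Turnaround(P2) = completion − arrival = 8 − 0 = 8

8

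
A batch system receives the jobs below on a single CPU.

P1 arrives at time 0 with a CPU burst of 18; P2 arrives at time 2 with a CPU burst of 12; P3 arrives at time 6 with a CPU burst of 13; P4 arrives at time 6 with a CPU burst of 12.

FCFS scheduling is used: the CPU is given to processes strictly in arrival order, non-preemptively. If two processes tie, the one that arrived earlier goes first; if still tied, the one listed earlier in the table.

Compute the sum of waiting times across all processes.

Schedule: | P1 0-18 | P2 18-30 | P3 30-43 | P4 43-55 |
Completion: P1=18  P2=30  P3=43  P4=55
Turnaround (C−A): P1=18  P2=28  P3=37  P4=49
Waiting = turnaround − burst: P1=0, P2=16, P3=24, P4=37
Total waiting = 0 + 16 + 24 + 37 = 77

77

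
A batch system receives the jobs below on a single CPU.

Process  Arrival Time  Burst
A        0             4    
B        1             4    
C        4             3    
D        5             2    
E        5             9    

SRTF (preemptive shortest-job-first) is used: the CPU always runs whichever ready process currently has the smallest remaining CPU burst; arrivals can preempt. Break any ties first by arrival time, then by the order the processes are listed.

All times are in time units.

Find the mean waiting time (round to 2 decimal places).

Schedule: | A 0-4 | C 4-7 | D 7-9 | B 9-13 | E 13-22 |
Completion: A=4  B=13  C=7  D=9  E=22
Turnaround (C−A): A=4  B=12  C=3  D=4  E=17
Waiting times: A=0, B=8, C=0, D=2, E=8
Average waiting = (0+8+0+2+8) / 5 = 18/5 = 3.60

3.60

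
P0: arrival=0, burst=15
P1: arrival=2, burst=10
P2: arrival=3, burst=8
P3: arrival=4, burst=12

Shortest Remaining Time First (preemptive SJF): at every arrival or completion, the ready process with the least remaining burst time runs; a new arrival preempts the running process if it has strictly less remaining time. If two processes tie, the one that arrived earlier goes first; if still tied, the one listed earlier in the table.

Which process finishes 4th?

P0

Timeline: | P0 0-2 | P1 2-3 | P2 3-11 | P1 11-20 | P3 20-32 | P0 32-45 |
Completion: P0=45  P1=20  P2=11  P3=32
Turnaround (C−A): P0=45  P1=18  P2=8  P3=28
Finish order: P2 → P1 → P3 → P0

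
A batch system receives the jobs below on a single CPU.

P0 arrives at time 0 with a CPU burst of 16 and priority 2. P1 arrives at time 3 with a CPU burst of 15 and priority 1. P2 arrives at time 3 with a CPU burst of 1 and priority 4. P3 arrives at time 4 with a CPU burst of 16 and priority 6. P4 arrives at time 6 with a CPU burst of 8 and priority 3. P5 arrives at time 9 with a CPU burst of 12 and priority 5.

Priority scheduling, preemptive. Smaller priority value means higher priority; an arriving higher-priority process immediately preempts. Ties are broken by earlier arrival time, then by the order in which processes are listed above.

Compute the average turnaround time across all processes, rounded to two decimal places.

37.17

Timeline: | P0 0-3 | P1 3-18 | P0 18-31 | P4 31-39 | P2 39-40 | P5 40-52 | P3 52-68 |
Completion: P0=31  P1=18  P2=40  P3=68  P4=39  P5=52
Turnaround (C−A): P0=31  P1=15  P2=37  P3=64  P4=33  P5=43
Turnaround times: P0=31, P1=15, P2=37, P3=64, P4=33, P5=43
Average turnaround = (31+15+37+64+33+43) / 6 = 223/6 = 37.17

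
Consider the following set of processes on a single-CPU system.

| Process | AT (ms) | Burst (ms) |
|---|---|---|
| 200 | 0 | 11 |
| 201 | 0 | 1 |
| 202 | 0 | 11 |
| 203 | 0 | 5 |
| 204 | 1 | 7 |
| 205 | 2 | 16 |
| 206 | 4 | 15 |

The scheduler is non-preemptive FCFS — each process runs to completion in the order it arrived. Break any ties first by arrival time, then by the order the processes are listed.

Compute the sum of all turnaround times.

Gantt: | 200 0-11 | 201 11-12 | 202 12-23 | 203 23-28 | 204 28-35 | 205 35-51 | 206 51-66 |
Completion: 200=11  201=12  202=23  203=28  204=35  205=51  206=66
Turnaround = completion − arrival: 200=11, 201=12, 202=23, 203=28, 204=34, 205=49, 206=62
Total turnaround = 11 + 12 + 23 + 28 + 34 + 49 + 62 = 219

219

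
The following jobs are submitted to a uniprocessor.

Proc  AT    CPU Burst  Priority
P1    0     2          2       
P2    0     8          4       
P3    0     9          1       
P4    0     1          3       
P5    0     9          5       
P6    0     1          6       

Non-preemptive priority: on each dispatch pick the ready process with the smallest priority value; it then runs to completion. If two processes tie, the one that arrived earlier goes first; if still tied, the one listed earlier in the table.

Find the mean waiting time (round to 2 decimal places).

13.50

Schedule: | P3 0-9 | P1 9-11 | P4 11-12 | P2 12-20 | P5 20-29 | P6 29-30 |
Completion: P1=11  P2=20  P3=9  P4=12  P5=29  P6=30
Waiting times: P1=9, P2=12, P3=0, P4=11, P5=20, P6=29
Average waiting = (9+12+0+11+20+29) / 6 = 81/6 = 13.50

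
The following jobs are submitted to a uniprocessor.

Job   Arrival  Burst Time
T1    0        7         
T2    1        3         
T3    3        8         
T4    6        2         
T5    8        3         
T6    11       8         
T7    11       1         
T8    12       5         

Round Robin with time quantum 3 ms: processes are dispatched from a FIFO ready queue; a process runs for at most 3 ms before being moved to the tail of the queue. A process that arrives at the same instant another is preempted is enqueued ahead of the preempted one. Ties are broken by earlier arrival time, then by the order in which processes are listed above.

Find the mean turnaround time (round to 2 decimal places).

17.38

Timeline: | T1 0-3 | T2 3-6 | T3 6-9 | T1 9-12 | T4 12-14 | T5 14-17 | T3 17-20 | T6 20-23 | T7 23-24 | T8 24-27 | T1 27-28 | T3 28-30 | T6 30-33 | T8 33-35 | T6 35-37 |
Completion: T1=28  T2=6  T3=30  T4=14  T5=17  T6=37  T7=24  T8=35
Turnaround (C−A): T1=28  T2=5  T3=27  T4=8  T5=9  T6=26  T7=13  T8=23
Turnaround times: T1=28, T2=5, T3=27, T4=8, T5=9, T6=26, T7=13, T8=23
Average turnaround = (28+5+27+8+9+26+13+23) / 8 = 139/8 = 17.38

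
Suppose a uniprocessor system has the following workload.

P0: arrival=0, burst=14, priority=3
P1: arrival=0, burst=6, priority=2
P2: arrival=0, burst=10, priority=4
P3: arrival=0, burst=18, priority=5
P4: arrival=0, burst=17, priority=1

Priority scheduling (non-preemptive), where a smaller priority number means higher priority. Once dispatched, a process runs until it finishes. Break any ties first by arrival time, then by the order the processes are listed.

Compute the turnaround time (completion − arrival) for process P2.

47

Gantt: | P4 0-17 | P1 17-23 | P0 23-37 | P2 37-47 | P3 47-65 |
Completion: P0=37  P1=23  P2=47  P3=65  P4=17
Turnaround (C−A): P0=37  P1=23  P2=47  P3=65  P4=17
Turnaround(P2) = completion − arrival = 47 − 0 = 47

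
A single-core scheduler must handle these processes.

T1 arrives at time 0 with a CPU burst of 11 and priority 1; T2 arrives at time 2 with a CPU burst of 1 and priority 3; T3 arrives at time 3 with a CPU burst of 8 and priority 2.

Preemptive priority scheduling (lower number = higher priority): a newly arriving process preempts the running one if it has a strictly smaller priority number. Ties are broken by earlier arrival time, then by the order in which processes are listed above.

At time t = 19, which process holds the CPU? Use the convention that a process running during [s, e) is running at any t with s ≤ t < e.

Schedule: | T1 0-11 | T3 11-19 | T2 19-20 |
Completion: T1=11  T2=20  T3=19

T2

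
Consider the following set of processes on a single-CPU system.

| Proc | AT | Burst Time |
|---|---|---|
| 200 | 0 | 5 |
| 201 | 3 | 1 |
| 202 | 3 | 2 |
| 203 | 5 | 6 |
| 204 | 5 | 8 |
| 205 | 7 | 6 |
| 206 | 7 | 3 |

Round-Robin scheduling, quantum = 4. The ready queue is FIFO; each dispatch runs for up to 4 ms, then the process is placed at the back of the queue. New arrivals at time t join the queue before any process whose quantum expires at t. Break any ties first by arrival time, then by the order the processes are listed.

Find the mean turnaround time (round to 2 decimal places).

Gantt: | 200 0-4 | 201 4-5 | 202 5-7 | 200 7-8 | 203 8-12 | 204 12-16 | 205 16-20 | 206 20-23 | 203 23-25 | 204 25-29 | 205 29-31 |
Completion: 200=8  201=5  202=7  203=25  204=29  205=31  206=23
Turnaround times: 200=8, 201=2, 202=4, 203=20, 204=24, 205=24, 206=16
Average turnaround = (8+2+4+20+24+24+16) / 7 = 98/7 = 14.00

14.00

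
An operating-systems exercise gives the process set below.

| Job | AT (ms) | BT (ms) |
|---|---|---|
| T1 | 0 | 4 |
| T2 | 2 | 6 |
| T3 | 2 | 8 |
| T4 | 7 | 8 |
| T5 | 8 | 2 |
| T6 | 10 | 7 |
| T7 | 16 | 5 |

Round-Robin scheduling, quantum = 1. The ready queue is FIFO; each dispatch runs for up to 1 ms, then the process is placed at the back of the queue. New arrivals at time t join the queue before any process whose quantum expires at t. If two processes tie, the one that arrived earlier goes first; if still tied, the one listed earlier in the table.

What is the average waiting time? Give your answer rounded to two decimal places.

16.43

Gantt: | T1 0-2 | T2 2-3 | T3 3-4 | T1 4-5 | T2 5-6 | T3 6-7 | T1 7-8 | T2 8-9 | T4 9-10 | T3 10-11 | T5 11-12 | T2 12-13 | T6 13-14 | T4 14-15 | T3 15-16 | T5 16-17 | T2 17-18 | T6 18-19 | T4 19-20 | T7 20-21 | T3 21-22 | T2 22-23 | T6 23-24 | T4 24-25 | T7 25-26 | T3 26-27 | T6 27-28 | T4 28-29 | T7 29-30 | T3 30-31 | T6 31-32 | T4 32-33 | T7 33-34 | T3 34-35 | T6 35-36 | T4 36-37 | T7 37-38 | T6 38-39 | T4 39-40 |
Completion: T1=8  T2=23  T3=35  T4=40  T5=17  T6=39  T7=38
Turnaround (C−A): T1=8  T2=21  T3=33  T4=33  T5=9  T6=29  T7=22
Waiting times: T1=4, T2=15, T3=25, T4=25, T5=7, T6=22, T7=17
Average waiting = (4+15+25+25+7+22+17) / 7 = 115/7 = 16.43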